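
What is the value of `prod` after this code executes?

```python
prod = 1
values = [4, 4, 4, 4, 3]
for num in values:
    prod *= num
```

Let's trace through this code step by step.

Initialize: prod = 1
Initialize: values = [4, 4, 4, 4, 3]
Entering loop: for num in values:

After execution: prod = 768
768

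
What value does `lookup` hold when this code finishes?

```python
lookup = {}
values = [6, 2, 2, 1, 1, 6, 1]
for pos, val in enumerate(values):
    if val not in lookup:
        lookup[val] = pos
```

Let's trace through this code step by step.

Initialize: lookup = {}
Initialize: values = [6, 2, 2, 1, 1, 6, 1]
Entering loop: for pos, val in enumerate(values):

After execution: lookup = {6: 0, 2: 1, 1: 3}
{6: 0, 2: 1, 1: 3}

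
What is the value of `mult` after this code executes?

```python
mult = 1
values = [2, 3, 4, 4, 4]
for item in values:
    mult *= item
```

Let's trace through this code step by step.

Initialize: mult = 1
Initialize: values = [2, 3, 4, 4, 4]
Entering loop: for item in values:

After execution: mult = 384
384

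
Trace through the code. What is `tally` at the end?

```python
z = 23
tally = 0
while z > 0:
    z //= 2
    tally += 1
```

Let's trace through this code step by step.

Initialize: z = 23
Initialize: tally = 0
Entering loop: while z > 0:

After execution: tally = 5
5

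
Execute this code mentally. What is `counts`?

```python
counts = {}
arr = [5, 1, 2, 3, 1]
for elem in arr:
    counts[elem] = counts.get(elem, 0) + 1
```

Let's trace through this code step by step.

Initialize: counts = {}
Initialize: arr = [5, 1, 2, 3, 1]
Entering loop: for elem in arr:

After execution: counts = {5: 1, 1: 2, 2: 1, 3: 1}
{5: 1, 1: 2, 2: 1, 3: 1}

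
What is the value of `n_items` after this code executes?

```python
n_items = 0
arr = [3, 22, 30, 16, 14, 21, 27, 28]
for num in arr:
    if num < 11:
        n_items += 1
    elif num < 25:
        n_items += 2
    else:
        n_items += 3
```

Let's trace through this code step by step.

Initialize: n_items = 0
Initialize: arr = [3, 22, 30, 16, 14, 21, 27, 28]
Entering loop: for num in arr:

After execution: n_items = 18
18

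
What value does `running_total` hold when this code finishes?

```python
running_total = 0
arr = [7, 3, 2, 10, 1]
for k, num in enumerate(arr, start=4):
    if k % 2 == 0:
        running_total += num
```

Let's trace through this code step by step.

Initialize: running_total = 0
Initialize: arr = [7, 3, 2, 10, 1]
Entering loop: for k, num in enumerate(arr, start=4):

After execution: running_total = 10
10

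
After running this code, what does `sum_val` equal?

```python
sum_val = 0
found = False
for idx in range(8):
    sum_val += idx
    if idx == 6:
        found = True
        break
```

Let's trace through this code step by step.

Initialize: sum_val = 0
Initialize: found = False
Entering loop: for idx in range(8):

After execution: sum_val = 21
21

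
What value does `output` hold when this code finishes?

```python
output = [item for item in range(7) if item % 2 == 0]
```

Let's trace through this code step by step.

Initialize: output = [item for item in range(7) if item % 2 == 0]

After execution: output = [0, 2, 4, 6]
[0, 2, 4, 6]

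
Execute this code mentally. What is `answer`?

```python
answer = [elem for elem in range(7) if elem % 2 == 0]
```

Let's trace through this code step by step.

Initialize: answer = [elem for elem in range(7) if elem % 2 == 0]

After execution: answer = [0, 2, 4, 6]
[0, 2, 4, 6]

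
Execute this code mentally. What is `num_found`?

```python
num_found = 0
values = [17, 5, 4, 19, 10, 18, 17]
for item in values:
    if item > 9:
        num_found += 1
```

Let's trace through this code step by step.

Initialize: num_found = 0
Initialize: values = [17, 5, 4, 19, 10, 18, 17]
Entering loop: for item in values:

After execution: num_found = 5
5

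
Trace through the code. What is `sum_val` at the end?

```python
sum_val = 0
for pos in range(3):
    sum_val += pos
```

Let's trace through this code step by step.

Initialize: sum_val = 0
Entering loop: for pos in range(3):

After execution: sum_val = 3
3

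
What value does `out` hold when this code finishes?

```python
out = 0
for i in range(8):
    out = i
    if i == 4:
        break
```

Let's trace through this code step by step.

Initialize: out = 0
Entering loop: for i in range(8):

After execution: out = 4
4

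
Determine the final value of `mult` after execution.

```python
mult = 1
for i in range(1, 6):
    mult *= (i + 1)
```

Let's trace through this code step by step.

Initialize: mult = 1
Entering loop: for i in range(1, 6):

After execution: mult = 720
720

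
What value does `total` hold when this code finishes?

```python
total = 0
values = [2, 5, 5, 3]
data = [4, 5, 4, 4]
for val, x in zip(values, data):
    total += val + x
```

Let's trace through this code step by step.

Initialize: total = 0
Initialize: values = [2, 5, 5, 3]
Initialize: data = [4, 5, 4, 4]
Entering loop: for val, x in zip(values, data):

After execution: total = 32
32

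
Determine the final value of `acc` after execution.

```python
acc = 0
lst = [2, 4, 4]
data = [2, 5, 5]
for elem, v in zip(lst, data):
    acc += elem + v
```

Let's trace through this code step by step.

Initialize: acc = 0
Initialize: lst = [2, 4, 4]
Initialize: data = [2, 5, 5]
Entering loop: for elem, v in zip(lst, data):

After execution: acc = 22
22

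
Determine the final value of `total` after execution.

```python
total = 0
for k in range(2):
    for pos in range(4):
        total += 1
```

Let's trace through this code step by step.

Initialize: total = 0
Entering loop: for k in range(2):

After execution: total = 8
8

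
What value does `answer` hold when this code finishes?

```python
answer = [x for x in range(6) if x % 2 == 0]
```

Let's trace through this code step by step.

Initialize: answer = [x for x in range(6) if x % 2 == 0]

After execution: answer = [0, 2, 4]
[0, 2, 4]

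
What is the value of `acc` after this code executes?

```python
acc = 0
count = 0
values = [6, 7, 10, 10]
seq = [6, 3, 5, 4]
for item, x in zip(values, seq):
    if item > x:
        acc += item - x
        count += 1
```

Let's trace through this code step by step.

Initialize: acc = 0
Initialize: count = 0
Initialize: values = [6, 7, 10, 10]
Initialize: seq = [6, 3, 5, 4]
Entering loop: for item, x in zip(values, seq):

After execution: acc = 15
15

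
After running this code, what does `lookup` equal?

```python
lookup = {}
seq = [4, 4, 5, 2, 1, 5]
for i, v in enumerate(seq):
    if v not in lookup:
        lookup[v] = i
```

Let's trace through this code step by step.

Initialize: lookup = {}
Initialize: seq = [4, 4, 5, 2, 1, 5]
Entering loop: for i, v in enumerate(seq):

After execution: lookup = {4: 0, 5: 2, 2: 3, 1: 4}
{4: 0, 5: 2, 2: 3, 1: 4}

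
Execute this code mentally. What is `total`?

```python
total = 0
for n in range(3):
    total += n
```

Let's trace through this code step by step.

Initialize: total = 0
Entering loop: for n in range(3):

After execution: total = 3
3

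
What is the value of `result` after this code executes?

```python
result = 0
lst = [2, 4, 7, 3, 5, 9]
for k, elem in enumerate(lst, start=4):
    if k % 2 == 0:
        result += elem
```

Let's trace through this code step by step.

Initialize: result = 0
Initialize: lst = [2, 4, 7, 3, 5, 9]
Entering loop: for k, elem in enumerate(lst, start=4):

After execution: result = 14
14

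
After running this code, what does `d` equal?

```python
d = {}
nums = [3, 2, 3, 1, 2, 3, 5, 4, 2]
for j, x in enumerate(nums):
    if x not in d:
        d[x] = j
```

Let's trace through this code step by step.

Initialize: d = {}
Initialize: nums = [3, 2, 3, 1, 2, 3, 5, 4, 2]
Entering loop: for j, x in enumerate(nums):

After execution: d = {3: 0, 2: 1, 1: 3, 5: 6, 4: 7}
{3: 0, 2: 1, 1: 3, 5: 6, 4: 7}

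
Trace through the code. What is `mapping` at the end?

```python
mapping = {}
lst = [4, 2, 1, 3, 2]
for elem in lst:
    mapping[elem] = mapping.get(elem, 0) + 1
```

Let's trace through this code step by step.

Initialize: mapping = {}
Initialize: lst = [4, 2, 1, 3, 2]
Entering loop: for elem in lst:

After execution: mapping = {4: 1, 2: 2, 1: 1, 3: 1}
{4: 1, 2: 2, 1: 1, 3: 1}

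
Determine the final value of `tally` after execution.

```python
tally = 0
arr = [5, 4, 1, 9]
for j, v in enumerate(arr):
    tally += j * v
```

Let's trace through this code step by step.

Initialize: tally = 0
Initialize: arr = [5, 4, 1, 9]
Entering loop: for j, v in enumerate(arr):

After execution: tally = 33
33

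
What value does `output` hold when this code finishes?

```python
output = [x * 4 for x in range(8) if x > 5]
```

Let's trace through this code step by step.

Initialize: output = [x * 4 for x in range(8) if x > 5]

After execution: output = [24, 28]
[24, 28]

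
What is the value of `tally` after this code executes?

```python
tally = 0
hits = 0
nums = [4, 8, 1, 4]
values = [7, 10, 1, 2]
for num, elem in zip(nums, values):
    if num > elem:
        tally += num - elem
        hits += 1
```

Let's trace through this code step by step.

Initialize: tally = 0
Initialize: hits = 0
Initialize: nums = [4, 8, 1, 4]
Initialize: values = [7, 10, 1, 2]
Entering loop: for num, elem in zip(nums, values):

After execution: tally = 2
2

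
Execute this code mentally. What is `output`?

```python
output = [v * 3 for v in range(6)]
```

Let's trace through this code step by step.

Initialize: output = [v * 3 for v in range(6)]

After execution: output = [0, 3, 6, 9, 12, 15]
[0, 3, 6, 9, 12, 15]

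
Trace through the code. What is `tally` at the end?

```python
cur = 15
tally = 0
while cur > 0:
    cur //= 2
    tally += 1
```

Let's trace through this code step by step.

Initialize: cur = 15
Initialize: tally = 0
Entering loop: while cur > 0:

After execution: tally = 4
4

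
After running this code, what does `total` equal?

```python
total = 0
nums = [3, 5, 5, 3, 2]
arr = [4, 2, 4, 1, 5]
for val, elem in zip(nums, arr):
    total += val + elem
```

Let's trace through this code step by step.

Initialize: total = 0
Initialize: nums = [3, 5, 5, 3, 2]
Initialize: arr = [4, 2, 4, 1, 5]
Entering loop: for val, elem in zip(nums, arr):

After execution: total = 34
34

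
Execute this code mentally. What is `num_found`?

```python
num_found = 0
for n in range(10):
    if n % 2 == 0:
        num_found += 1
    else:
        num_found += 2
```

Let's trace through this code step by step.

Initialize: num_found = 0
Entering loop: for n in range(10):

After execution: num_found = 15
15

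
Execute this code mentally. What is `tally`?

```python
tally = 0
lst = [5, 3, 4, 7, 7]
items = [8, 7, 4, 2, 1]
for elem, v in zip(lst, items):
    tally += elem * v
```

Let's trace through this code step by step.

Initialize: tally = 0
Initialize: lst = [5, 3, 4, 7, 7]
Initialize: items = [8, 7, 4, 2, 1]
Entering loop: for elem, v in zip(lst, items):

After execution: tally = 98
98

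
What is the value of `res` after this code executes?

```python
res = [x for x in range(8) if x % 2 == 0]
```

Let's trace through this code step by step.

Initialize: res = [x for x in range(8) if x % 2 == 0]

After execution: res = [0, 2, 4, 6]
[0, 2, 4, 6]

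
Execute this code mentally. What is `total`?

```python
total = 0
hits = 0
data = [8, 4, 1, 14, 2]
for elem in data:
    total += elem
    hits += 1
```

Let's trace through this code step by step.

Initialize: total = 0
Initialize: hits = 0
Initialize: data = [8, 4, 1, 14, 2]
Entering loop: for elem in data:

After execution: total = 29
29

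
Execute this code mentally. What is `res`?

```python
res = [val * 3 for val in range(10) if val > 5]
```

Let's trace through this code step by step.

Initialize: res = [val * 3 for val in range(10) if val > 5]

After execution: res = [18, 21, 24, 27]
[18, 21, 24, 27]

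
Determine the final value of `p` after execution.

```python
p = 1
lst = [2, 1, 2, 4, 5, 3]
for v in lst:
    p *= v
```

Let's trace through this code step by step.

Initialize: p = 1
Initialize: lst = [2, 1, 2, 4, 5, 3]
Entering loop: for v in lst:

After execution: p = 240
240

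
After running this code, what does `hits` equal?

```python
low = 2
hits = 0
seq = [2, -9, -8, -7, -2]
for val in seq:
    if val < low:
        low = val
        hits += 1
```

Let's trace through this code step by step.

Initialize: low = 2
Initialize: hits = 0
Initialize: seq = [2, -9, -8, -7, -2]
Entering loop: for val in seq:

After execution: hits = 1
1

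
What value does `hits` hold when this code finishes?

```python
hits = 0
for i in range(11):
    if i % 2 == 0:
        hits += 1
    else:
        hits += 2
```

Let's trace through this code step by step.

Initialize: hits = 0
Entering loop: for i in range(11):

After execution: hits = 16
16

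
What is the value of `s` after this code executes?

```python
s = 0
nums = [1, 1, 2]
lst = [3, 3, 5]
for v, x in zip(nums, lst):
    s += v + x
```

Let's trace through this code step by step.

Initialize: s = 0
Initialize: nums = [1, 1, 2]
Initialize: lst = [3, 3, 5]
Entering loop: for v, x in zip(nums, lst):

After execution: s = 15
15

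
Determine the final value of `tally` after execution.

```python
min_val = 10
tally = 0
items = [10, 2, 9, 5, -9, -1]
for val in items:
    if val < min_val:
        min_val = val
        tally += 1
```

Let's trace through this code step by step.

Initialize: min_val = 10
Initialize: tally = 0
Initialize: items = [10, 2, 9, 5, -9, -1]
Entering loop: for val in items:

After execution: tally = 2
2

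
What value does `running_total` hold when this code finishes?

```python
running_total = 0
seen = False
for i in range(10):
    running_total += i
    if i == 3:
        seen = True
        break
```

Let's trace through this code step by step.

Initialize: running_total = 0
Initialize: seen = False
Entering loop: for i in range(10):

After execution: running_total = 6
6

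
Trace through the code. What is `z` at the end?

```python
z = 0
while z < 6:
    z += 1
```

Let's trace through this code step by step.

Initialize: z = 0
Entering loop: while z < 6:

After execution: z = 6
6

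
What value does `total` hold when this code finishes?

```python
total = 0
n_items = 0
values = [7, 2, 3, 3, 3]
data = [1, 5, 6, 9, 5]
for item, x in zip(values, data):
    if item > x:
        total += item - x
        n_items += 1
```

Let's trace through this code step by step.

Initialize: total = 0
Initialize: n_items = 0
Initialize: values = [7, 2, 3, 3, 3]
Initialize: data = [1, 5, 6, 9, 5]
Entering loop: for item, x in zip(values, data):

After execution: total = 6
6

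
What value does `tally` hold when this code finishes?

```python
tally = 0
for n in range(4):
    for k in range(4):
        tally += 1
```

Let's trace through this code step by step.

Initialize: tally = 0
Entering loop: for n in range(4):

After execution: tally = 16
16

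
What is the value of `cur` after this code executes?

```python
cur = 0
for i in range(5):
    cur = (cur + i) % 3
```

Let's trace through this code step by step.

Initialize: cur = 0
Entering loop: for i in range(5):

After execution: cur = 1
1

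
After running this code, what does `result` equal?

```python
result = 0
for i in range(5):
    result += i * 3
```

Let's trace through this code step by step.

Initialize: result = 0
Entering loop: for i in range(5):

After execution: result = 30
30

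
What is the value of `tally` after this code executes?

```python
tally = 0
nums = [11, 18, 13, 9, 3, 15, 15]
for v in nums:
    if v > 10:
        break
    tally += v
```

Let's trace through this code step by step.

Initialize: tally = 0
Initialize: nums = [11, 18, 13, 9, 3, 15, 15]
Entering loop: for v in nums:

After execution: tally = 0
0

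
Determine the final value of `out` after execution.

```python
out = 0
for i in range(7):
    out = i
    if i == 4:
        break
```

Let's trace through this code step by step.

Initialize: out = 0
Entering loop: for i in range(7):

After execution: out = 4
4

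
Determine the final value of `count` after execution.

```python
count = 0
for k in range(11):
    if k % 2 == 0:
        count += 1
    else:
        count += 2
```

Let's trace through this code step by step.

Initialize: count = 0
Entering loop: for k in range(11):

After execution: count = 16
16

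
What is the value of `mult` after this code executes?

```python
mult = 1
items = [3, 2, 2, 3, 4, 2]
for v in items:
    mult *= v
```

Let's trace through this code step by step.

Initialize: mult = 1
Initialize: items = [3, 2, 2, 3, 4, 2]
Entering loop: for v in items:

After execution: mult = 288
288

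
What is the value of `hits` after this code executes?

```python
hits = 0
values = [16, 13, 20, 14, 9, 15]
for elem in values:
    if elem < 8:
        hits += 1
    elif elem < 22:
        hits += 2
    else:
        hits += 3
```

Let's trace through this code step by step.

Initialize: hits = 0
Initialize: values = [16, 13, 20, 14, 9, 15]
Entering loop: for elem in values:

After execution: hits = 12
12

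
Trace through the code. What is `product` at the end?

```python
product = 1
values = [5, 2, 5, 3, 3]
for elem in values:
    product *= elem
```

Let's trace through this code step by step.

Initialize: product = 1
Initialize: values = [5, 2, 5, 3, 3]
Entering loop: for elem in values:

After execution: product = 450
450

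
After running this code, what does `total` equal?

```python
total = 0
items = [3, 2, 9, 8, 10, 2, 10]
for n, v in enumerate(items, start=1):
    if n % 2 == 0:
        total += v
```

Let's trace through this code step by step.

Initialize: total = 0
Initialize: items = [3, 2, 9, 8, 10, 2, 10]
Entering loop: for n, v in enumerate(items, start=1):

After execution: total = 12
12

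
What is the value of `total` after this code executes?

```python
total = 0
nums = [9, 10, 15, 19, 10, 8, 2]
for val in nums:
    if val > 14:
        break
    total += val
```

Let's trace through this code step by step.

Initialize: total = 0
Initialize: nums = [9, 10, 15, 19, 10, 8, 2]
Entering loop: for val in nums:

After execution: total = 19
19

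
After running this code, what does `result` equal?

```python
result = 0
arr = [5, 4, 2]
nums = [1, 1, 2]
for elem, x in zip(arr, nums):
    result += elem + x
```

Let's trace through this code step by step.

Initialize: result = 0
Initialize: arr = [5, 4, 2]
Initialize: nums = [1, 1, 2]
Entering loop: for elem, x in zip(arr, nums):

After execution: result = 15
15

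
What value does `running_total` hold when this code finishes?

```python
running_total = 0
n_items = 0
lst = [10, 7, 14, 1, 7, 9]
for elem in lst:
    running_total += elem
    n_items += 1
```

Let's trace through this code step by step.

Initialize: running_total = 0
Initialize: n_items = 0
Initialize: lst = [10, 7, 14, 1, 7, 9]
Entering loop: for elem in lst:

After execution: running_total = 48
48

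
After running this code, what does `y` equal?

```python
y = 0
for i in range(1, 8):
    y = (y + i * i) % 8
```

Let's trace through this code step by step.

Initialize: y = 0
Entering loop: for i in range(1, 8):

After execution: y = 4
4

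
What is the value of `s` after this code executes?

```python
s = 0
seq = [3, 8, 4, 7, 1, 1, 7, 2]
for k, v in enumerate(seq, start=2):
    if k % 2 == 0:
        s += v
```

Let's trace through this code step by step.

Initialize: s = 0
Initialize: seq = [3, 8, 4, 7, 1, 1, 7, 2]
Entering loop: for k, v in enumerate(seq, start=2):

After execution: s = 15
15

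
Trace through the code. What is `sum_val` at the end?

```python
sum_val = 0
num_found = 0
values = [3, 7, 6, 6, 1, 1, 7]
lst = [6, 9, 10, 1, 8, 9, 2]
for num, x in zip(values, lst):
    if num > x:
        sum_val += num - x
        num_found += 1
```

Let's trace through this code step by step.

Initialize: sum_val = 0
Initialize: num_found = 0
Initialize: values = [3, 7, 6, 6, 1, 1, 7]
Initialize: lst = [6, 9, 10, 1, 8, 9, 2]
Entering loop: for num, x in zip(values, lst):

After execution: sum_val = 10
10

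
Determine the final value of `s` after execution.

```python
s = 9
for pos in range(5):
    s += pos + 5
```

Let's trace through this code step by step.

Initialize: s = 9
Entering loop: for pos in range(5):

After execution: s = 44
44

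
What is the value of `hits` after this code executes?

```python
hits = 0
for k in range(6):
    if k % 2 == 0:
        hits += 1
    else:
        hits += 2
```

Let's trace through this code step by step.

Initialize: hits = 0
Entering loop: for k in range(6):

After execution: hits = 9
9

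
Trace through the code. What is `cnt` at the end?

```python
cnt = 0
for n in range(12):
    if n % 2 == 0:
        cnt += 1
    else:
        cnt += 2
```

Let's trace through this code step by step.

Initialize: cnt = 0
Entering loop: for n in range(12):

After execution: cnt = 18
18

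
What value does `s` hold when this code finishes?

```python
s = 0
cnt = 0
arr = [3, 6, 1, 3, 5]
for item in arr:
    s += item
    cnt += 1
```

Let's trace through this code step by step.

Initialize: s = 0
Initialize: cnt = 0
Initialize: arr = [3, 6, 1, 3, 5]
Entering loop: for item in arr:

After execution: s = 18
18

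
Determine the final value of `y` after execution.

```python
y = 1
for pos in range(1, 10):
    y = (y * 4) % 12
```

Let's trace through this code step by step.

Initialize: y = 1
Entering loop: for pos in range(1, 10):

After execution: y = 4
4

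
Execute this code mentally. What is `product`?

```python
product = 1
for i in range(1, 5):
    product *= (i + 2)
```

Let's trace through this code step by step.

Initialize: product = 1
Entering loop: for i in range(1, 5):

After execution: product = 360
360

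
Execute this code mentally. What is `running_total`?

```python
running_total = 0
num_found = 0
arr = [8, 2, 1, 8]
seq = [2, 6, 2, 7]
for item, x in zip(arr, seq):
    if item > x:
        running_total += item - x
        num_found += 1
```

Let's trace through this code step by step.

Initialize: running_total = 0
Initialize: num_found = 0
Initialize: arr = [8, 2, 1, 8]
Initialize: seq = [2, 6, 2, 7]
Entering loop: for item, x in zip(arr, seq):

After execution: running_total = 7
7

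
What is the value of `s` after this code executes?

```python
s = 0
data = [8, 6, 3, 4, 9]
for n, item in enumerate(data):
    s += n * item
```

Let's trace through this code step by step.

Initialize: s = 0
Initialize: data = [8, 6, 3, 4, 9]
Entering loop: for n, item in enumerate(data):

After execution: s = 60
60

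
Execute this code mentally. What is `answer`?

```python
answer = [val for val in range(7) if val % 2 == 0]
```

Let's trace through this code step by step.

Initialize: answer = [val for val in range(7) if val % 2 == 0]

After execution: answer = [0, 2, 4, 6]
[0, 2, 4, 6]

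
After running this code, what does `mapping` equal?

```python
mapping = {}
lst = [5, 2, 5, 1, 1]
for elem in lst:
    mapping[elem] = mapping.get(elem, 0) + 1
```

Let's trace through this code step by step.

Initialize: mapping = {}
Initialize: lst = [5, 2, 5, 1, 1]
Entering loop: for elem in lst:

After execution: mapping = {5: 2, 2: 1, 1: 2}
{5: 2, 2: 1, 1: 2}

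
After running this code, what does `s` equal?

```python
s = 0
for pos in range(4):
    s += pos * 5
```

Let's trace through this code step by step.

Initialize: s = 0
Entering loop: for pos in range(4):

After execution: s = 30
30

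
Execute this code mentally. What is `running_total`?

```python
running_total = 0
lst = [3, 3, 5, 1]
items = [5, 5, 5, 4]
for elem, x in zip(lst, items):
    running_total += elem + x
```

Let's trace through this code step by step.

Initialize: running_total = 0
Initialize: lst = [3, 3, 5, 1]
Initialize: items = [5, 5, 5, 4]
Entering loop: for elem, x in zip(lst, items):

After execution: running_total = 31
31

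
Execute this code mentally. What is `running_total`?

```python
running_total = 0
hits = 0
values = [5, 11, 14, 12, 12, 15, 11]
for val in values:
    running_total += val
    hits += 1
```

Let's trace through this code step by step.

Initialize: running_total = 0
Initialize: hits = 0
Initialize: values = [5, 11, 14, 12, 12, 15, 11]
Entering loop: for val in values:

After execution: running_total = 80
80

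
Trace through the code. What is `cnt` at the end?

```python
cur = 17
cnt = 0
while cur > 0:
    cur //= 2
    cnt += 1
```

Let's trace through this code step by step.

Initialize: cur = 17
Initialize: cnt = 0
Entering loop: while cur > 0:

After execution: cnt = 5
5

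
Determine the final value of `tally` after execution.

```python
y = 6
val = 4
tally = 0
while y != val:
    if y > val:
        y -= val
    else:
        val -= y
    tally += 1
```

Let's trace through this code step by step.

Initialize: y = 6
Initialize: val = 4
Initialize: tally = 0
Entering loop: while y != val:

After execution: tally = 2
2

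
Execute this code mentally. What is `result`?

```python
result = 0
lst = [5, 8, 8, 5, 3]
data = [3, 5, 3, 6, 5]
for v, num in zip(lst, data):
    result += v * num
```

Let's trace through this code step by step.

Initialize: result = 0
Initialize: lst = [5, 8, 8, 5, 3]
Initialize: data = [3, 5, 3, 6, 5]
Entering loop: for v, num in zip(lst, data):

After execution: result = 124
124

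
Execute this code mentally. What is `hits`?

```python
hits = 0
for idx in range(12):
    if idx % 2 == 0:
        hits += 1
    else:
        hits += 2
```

Let's trace through this code step by step.

Initialize: hits = 0
Entering loop: for idx in range(12):

After execution: hits = 18
18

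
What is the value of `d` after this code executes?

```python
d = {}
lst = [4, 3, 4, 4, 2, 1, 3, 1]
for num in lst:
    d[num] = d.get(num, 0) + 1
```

Let's trace through this code step by step.

Initialize: d = {}
Initialize: lst = [4, 3, 4, 4, 2, 1, 3, 1]
Entering loop: for num in lst:

After execution: d = {4: 3, 3: 2, 2: 1, 1: 2}
{4: 3, 3: 2, 2: 1, 1: 2}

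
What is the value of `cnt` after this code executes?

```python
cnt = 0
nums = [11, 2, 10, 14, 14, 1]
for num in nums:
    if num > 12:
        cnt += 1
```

Let's trace through this code step by step.

Initialize: cnt = 0
Initialize: nums = [11, 2, 10, 14, 14, 1]
Entering loop: for num in nums:

After execution: cnt = 2
2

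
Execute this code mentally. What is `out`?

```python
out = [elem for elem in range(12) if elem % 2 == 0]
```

Let's trace through this code step by step.

Initialize: out = [elem for elem in range(12) if elem % 2 == 0]

After execution: out = [0, 2, 4, 6, 8, 10]
[0, 2, 4, 6, 8, 10]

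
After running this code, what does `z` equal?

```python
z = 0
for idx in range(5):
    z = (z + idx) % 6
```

Let's trace through this code step by step.

Initialize: z = 0
Entering loop: for idx in range(5):

After execution: z = 4
4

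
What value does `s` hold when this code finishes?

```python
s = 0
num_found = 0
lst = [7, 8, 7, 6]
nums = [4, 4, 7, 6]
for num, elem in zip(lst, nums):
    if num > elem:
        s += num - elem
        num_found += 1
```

Let's trace through this code step by step.

Initialize: s = 0
Initialize: num_found = 0
Initialize: lst = [7, 8, 7, 6]
Initialize: nums = [4, 4, 7, 6]
Entering loop: for num, elem in zip(lst, nums):

After execution: s = 7
7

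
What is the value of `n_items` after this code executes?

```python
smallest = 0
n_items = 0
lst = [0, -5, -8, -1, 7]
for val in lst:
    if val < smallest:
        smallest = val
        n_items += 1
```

Let's trace through this code step by step.

Initialize: smallest = 0
Initialize: n_items = 0
Initialize: lst = [0, -5, -8, -1, 7]
Entering loop: for val in lst:

After execution: n_items = 2
2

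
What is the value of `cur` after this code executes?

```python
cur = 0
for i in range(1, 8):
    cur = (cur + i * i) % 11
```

Let's trace through this code step by step.

Initialize: cur = 0
Entering loop: for i in range(1, 8):

After execution: cur = 8
8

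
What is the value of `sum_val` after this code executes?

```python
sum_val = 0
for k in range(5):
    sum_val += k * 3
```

Let's trace through this code step by step.

Initialize: sum_val = 0
Entering loop: for k in range(5):

After execution: sum_val = 30
30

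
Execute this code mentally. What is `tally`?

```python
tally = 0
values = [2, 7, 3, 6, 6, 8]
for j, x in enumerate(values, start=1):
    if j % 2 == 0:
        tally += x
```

Let's trace through this code step by step.

Initialize: tally = 0
Initialize: values = [2, 7, 3, 6, 6, 8]
Entering loop: for j, x in enumerate(values, start=1):

After execution: tally = 21
21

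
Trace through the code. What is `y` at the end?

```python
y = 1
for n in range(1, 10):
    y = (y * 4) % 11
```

Let's trace through this code step by step.

Initialize: y = 1
Entering loop: for n in range(1, 10):

After execution: y = 3
3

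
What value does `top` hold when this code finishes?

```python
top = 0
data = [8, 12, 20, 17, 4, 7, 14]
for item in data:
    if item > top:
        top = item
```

Let's trace through this code step by step.

Initialize: top = 0
Initialize: data = [8, 12, 20, 17, 4, 7, 14]
Entering loop: for item in data:

After execution: top = 20
20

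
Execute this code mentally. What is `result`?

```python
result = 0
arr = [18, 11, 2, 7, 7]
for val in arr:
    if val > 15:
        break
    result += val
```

Let's trace through this code step by step.

Initialize: result = 0
Initialize: arr = [18, 11, 2, 7, 7]
Entering loop: for val in arr:

After execution: result = 0
0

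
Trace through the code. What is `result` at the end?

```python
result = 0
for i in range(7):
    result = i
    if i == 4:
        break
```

Let's trace through this code step by step.

Initialize: result = 0
Entering loop: for i in range(7):

After execution: result = 4
4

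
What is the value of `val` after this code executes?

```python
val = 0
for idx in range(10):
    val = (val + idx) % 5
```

Let's trace through this code step by step.

Initialize: val = 0
Entering loop: for idx in range(10):

After execution: val = 0
0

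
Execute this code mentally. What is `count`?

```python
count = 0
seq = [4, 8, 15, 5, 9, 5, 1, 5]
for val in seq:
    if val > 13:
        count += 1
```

Let's trace through this code step by step.

Initialize: count = 0
Initialize: seq = [4, 8, 15, 5, 9, 5, 1, 5]
Entering loop: for val in seq:

After execution: count = 1
1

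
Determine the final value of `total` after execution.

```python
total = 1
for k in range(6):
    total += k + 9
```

Let's trace through this code step by step.

Initialize: total = 1
Entering loop: for k in range(6):

After execution: total = 70
70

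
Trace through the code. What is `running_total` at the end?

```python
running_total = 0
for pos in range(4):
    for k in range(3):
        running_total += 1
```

Let's trace through this code step by step.

Initialize: running_total = 0
Entering loop: for pos in range(4):

After execution: running_total = 12
12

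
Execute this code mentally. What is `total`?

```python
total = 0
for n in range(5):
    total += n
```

Let's trace through this code step by step.

Initialize: total = 0
Entering loop: for n in range(5):

After execution: total = 10
10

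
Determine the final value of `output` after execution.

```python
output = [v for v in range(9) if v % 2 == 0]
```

Let's trace through this code step by step.

Initialize: output = [v for v in range(9) if v % 2 == 0]

After execution: output = [0, 2, 4, 6, 8]
[0, 2, 4, 6, 8]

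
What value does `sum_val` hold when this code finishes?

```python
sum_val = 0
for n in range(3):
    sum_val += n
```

Let's trace through this code step by step.

Initialize: sum_val = 0
Entering loop: for n in range(3):

After execution: sum_val = 3
3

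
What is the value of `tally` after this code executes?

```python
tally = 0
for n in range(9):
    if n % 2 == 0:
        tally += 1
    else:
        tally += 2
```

Let's trace through this code step by step.

Initialize: tally = 0
Entering loop: for n in range(9):

After execution: tally = 13
13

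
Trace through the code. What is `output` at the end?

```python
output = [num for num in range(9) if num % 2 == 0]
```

Let's trace through this code step by step.

Initialize: output = [num for num in range(9) if num % 2 == 0]

After execution: output = [0, 2, 4, 6, 8]
[0, 2, 4, 6, 8]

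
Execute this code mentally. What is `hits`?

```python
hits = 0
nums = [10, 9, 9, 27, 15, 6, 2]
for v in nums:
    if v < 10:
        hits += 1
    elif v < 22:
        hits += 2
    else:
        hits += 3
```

Let's trace through this code step by step.

Initialize: hits = 0
Initialize: nums = [10, 9, 9, 27, 15, 6, 2]
Entering loop: for v in nums:

After execution: hits = 11
11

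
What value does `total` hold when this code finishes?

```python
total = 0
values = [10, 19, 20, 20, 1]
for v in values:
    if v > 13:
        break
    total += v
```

Let's trace through this code step by step.

Initialize: total = 0
Initialize: values = [10, 19, 20, 20, 1]
Entering loop: for v in values:

After execution: total = 10
10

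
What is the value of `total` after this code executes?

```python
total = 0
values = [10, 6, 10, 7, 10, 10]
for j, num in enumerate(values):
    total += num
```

Let's trace through this code step by step.

Initialize: total = 0
Initialize: values = [10, 6, 10, 7, 10, 10]
Entering loop: for j, num in enumerate(values):

After execution: total = 53
53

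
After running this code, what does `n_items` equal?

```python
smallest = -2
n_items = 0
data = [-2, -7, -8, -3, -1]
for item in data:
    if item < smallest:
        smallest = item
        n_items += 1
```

Let's trace through this code step by step.

Initialize: smallest = -2
Initialize: n_items = 0
Initialize: data = [-2, -7, -8, -3, -1]
Entering loop: for item in data:

After execution: n_items = 2
2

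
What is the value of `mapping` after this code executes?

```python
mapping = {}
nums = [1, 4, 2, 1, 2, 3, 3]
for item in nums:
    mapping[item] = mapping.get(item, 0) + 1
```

Let's trace through this code step by step.

Initialize: mapping = {}
Initialize: nums = [1, 4, 2, 1, 2, 3, 3]
Entering loop: for item in nums:

After execution: mapping = {1: 2, 4: 1, 2: 2, 3: 2}
{1: 2, 4: 1, 2: 2, 3: 2}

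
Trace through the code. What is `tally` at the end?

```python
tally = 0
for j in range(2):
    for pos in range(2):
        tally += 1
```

Let's trace through this code step by step.

Initialize: tally = 0
Entering loop: for j in range(2):

After execution: tally = 4
4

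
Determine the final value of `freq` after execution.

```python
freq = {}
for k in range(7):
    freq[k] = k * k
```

Let's trace through this code step by step.

Initialize: freq = {}
Entering loop: for k in range(7):

After execution: freq = {0: 0, 1: 1, 2: 4, 3: 9, 4: 16, 5: 25, 6: 36}
{0: 0, 1: 1, 2: 4, 3: 9, 4: 16, 5: 25, 6: 36}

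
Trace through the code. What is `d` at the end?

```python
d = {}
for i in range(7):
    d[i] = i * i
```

Let's trace through this code step by step.

Initialize: d = {}
Entering loop: for i in range(7):

After execution: d = {0: 0, 1: 1, 2: 4, 3: 9, 4: 16, 5: 25, 6: 36}
{0: 0, 1: 1, 2: 4, 3: 9, 4: 16, 5: 25, 6: 36}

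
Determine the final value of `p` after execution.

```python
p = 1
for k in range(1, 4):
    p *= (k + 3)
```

Let's trace through this code step by step.

Initialize: p = 1
Entering loop: for k in range(1, 4):

After execution: p = 120
120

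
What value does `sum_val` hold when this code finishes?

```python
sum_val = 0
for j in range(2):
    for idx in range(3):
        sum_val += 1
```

Let's trace through this code step by step.

Initialize: sum_val = 0
Entering loop: for j in range(2):

After execution: sum_val = 6
6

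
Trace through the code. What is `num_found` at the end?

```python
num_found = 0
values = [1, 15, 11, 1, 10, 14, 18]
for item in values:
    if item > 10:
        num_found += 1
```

Let's trace through this code step by step.

Initialize: num_found = 0
Initialize: values = [1, 15, 11, 1, 10, 14, 18]
Entering loop: for item in values:

After execution: num_found = 4
4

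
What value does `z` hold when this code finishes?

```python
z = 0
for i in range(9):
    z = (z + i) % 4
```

Let's trace through this code step by step.

Initialize: z = 0
Entering loop: for i in range(9):

After execution: z = 0
0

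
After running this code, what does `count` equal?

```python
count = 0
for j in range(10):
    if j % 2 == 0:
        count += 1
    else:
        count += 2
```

Let's trace through this code step by step.

Initialize: count = 0
Entering loop: for j in range(10):

After execution: count = 15
15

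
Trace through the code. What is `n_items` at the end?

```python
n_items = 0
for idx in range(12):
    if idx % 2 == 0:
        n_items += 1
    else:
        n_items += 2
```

Let's trace through this code step by step.

Initialize: n_items = 0
Entering loop: for idx in range(12):

After execution: n_items = 18
18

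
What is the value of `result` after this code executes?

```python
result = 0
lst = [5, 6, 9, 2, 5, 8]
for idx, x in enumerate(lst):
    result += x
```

Let's trace through this code step by step.

Initialize: result = 0
Initialize: lst = [5, 6, 9, 2, 5, 8]
Entering loop: for idx, x in enumerate(lst):

After execution: result = 35
35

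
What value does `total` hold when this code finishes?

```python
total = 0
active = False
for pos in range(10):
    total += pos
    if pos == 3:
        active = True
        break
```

Let's trace through this code step by step.

Initialize: total = 0
Initialize: active = False
Entering loop: for pos in range(10):

After execution: total = 6
6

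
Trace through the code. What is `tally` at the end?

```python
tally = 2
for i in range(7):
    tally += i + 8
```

Let's trace through this code step by step.

Initialize: tally = 2
Entering loop: for i in range(7):

After execution: tally = 79
79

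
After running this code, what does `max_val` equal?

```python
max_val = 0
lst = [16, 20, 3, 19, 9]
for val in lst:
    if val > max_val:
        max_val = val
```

Let's trace through this code step by step.

Initialize: max_val = 0
Initialize: lst = [16, 20, 3, 19, 9]
Entering loop: for val in lst:

After execution: max_val = 20
20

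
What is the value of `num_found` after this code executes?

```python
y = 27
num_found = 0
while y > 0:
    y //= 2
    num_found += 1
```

Let's trace through this code step by step.

Initialize: y = 27
Initialize: num_found = 0
Entering loop: while y > 0:

After execution: num_found = 5
5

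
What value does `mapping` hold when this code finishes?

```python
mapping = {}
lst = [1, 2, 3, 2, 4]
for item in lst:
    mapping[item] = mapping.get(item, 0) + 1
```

Let's trace through this code step by step.

Initialize: mapping = {}
Initialize: lst = [1, 2, 3, 2, 4]
Entering loop: for item in lst:

After execution: mapping = {1: 1, 2: 2, 3: 1, 4: 1}
{1: 1, 2: 2, 3: 1, 4: 1}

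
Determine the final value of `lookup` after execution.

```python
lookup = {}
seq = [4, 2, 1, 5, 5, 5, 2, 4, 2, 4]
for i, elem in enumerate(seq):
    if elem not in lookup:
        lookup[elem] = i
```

Let's trace through this code step by step.

Initialize: lookup = {}
Initialize: seq = [4, 2, 1, 5, 5, 5, 2, 4, 2, 4]
Entering loop: for i, elem in enumerate(seq):

After execution: lookup = {4: 0, 2: 1, 1: 2, 5: 3}
{4: 0, 2: 1, 1: 2, 5: 3}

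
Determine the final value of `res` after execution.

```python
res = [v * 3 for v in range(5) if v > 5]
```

Let's trace through this code step by step.

Initialize: res = [v * 3 for v in range(5) if v > 5]

After execution: res = []
[]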